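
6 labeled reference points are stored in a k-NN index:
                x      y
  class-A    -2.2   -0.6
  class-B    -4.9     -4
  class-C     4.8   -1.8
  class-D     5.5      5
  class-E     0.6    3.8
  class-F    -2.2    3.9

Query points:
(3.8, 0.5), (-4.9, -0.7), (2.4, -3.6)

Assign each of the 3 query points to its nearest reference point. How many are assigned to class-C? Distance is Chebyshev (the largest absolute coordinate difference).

2

(3.8, 0.5) — d to each: class-A:6, class-B:8.7, class-C:2.3, class-D:4.5, class-E:3.3, class-F:6 → nearest is class-C
(-4.9, -0.7) — d to each: class-A:2.7, class-B:3.3, class-C:9.7, class-D:10.4, class-E:5.5, class-F:4.6 → nearest is class-A
(2.4, -3.6) — d to each: class-A:4.6, class-B:7.3, class-C:2.4, class-D:8.6, class-E:7.4, class-F:7.5 → nearest is class-C
2 of the 3 points have class-C as nearest.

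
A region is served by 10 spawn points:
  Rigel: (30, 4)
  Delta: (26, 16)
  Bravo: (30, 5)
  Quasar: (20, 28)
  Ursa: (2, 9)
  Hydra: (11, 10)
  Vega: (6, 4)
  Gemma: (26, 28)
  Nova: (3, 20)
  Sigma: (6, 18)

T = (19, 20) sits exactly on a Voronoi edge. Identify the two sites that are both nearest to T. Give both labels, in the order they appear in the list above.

Delta and Quasar

Squared distances from T to each site:
d²(T, Rigel) = (19−30)² + (20−4)² = 121 + 256 = 377
d²(T, Delta) = (19−26)² + (20−16)² = 49 + 16 = 65
d²(T, Bravo) = (19−30)² + (20−5)² = 121 + 225 = 346
d²(T, Quasar) = (19−20)² + (20−28)² = 1 + 64 = 65
d²(T, Ursa) = (19−2)² + (20−9)² = 289 + 121 = 410
d²(T, Hydra) = (19−11)² + (20−10)² = 64 + 100 = 164
d²(T, Vega) = (19−6)² + (20−4)² = 169 + 256 = 425
d²(T, Gemma) = (19−26)² + (20−28)² = 49 + 64 = 113
d²(T, Nova) = (19−3)² + (20−20)² = 256 + 0 = 256
d²(T, Sigma) = (19−6)² + (20−18)² = 169 + 4 = 173
T is equidistant from Delta and Quasar (both at squared distance 65), and every other site is strictly farther — so T lies on the Delta–Quasar Voronoi edge.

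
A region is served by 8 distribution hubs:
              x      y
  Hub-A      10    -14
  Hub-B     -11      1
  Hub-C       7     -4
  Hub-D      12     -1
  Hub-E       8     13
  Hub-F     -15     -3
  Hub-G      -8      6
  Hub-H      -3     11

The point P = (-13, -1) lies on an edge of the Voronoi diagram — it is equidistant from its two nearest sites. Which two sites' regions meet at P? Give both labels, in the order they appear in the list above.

Squared distances from P to each site:
d²(P, Hub-A) = (-13−10)² + (-1−(-14))² = 529 + 169 = 698
d²(P, Hub-B) = (-13−(-11))² + (-1−1)² = 4 + 4 = 8
d²(P, Hub-C) = (-13−7)² + (-1−(-4))² = 400 + 9 = 409
d²(P, Hub-D) = (-13−12)² + (-1−(-1))² = 625 + 0 = 625
d²(P, Hub-E) = (-13−8)² + (-1−13)² = 441 + 196 = 637
d²(P, Hub-F) = (-13−(-15))² + (-1−(-3))² = 4 + 4 = 8
d²(P, Hub-G) = (-13−(-8))² + (-1−6)² = 25 + 49 = 74
d²(P, Hub-H) = (-13−(-3))² + (-1−11)² = 100 + 144 = 244
P is equidistant from Hub-B and Hub-F (both at squared distance 8), and every other site is strictly farther — so P lies on the Hub-B–Hub-F Voronoi edge.

Hub-B and Hub-F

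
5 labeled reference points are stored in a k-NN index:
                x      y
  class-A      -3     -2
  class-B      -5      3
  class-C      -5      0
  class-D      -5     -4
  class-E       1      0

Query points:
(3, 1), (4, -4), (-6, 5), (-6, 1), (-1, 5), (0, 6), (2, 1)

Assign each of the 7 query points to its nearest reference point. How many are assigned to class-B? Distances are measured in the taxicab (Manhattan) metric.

(3, 1) — d to each: class-A:9, class-B:10, class-C:9, class-D:13, class-E:3 → nearest is class-E
(4, -4) — d to each: class-A:9, class-B:16, class-C:13, class-D:9, class-E:7 → nearest is class-E
(-6, 5) — d to each: class-A:10, class-B:3, class-C:6, class-D:10, class-E:12 → nearest is class-B
(-6, 1) — d to each: class-A:6, class-B:3, class-C:2, class-D:6, class-E:8 → nearest is class-C
(-1, 5) — d to each: class-A:9, class-B:6, class-C:9, class-D:13, class-E:7 → nearest is class-B
(0, 6) — d to each: class-A:11, class-B:8, class-C:11, class-D:15, class-E:7 → nearest is class-E
(2, 1) — d to each: class-A:8, class-B:9, class-C:8, class-D:12, class-E:2 → nearest is class-E
2 of the 7 points have class-B as nearest.

2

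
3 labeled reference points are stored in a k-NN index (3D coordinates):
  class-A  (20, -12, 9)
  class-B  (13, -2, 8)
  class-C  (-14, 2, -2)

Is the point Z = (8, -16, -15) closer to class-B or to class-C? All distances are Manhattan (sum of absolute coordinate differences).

class-B

d(Z, class-B) = |8−13| + |-16−(-2)| + |-15−8| = 5 + 14 + 23 = 42
d(Z, class-C) = |8−(-14)| + |-16−2| + |-15−(-2)| = 22 + 18 + 13 = 53
42 < 53, so class-B is closer.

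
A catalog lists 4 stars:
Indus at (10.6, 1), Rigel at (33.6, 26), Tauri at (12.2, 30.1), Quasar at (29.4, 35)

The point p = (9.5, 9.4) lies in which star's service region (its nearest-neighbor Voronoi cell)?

Since √ is increasing, it suffices to compare squared distances:
d²(p, Indus) = 1.21 + 70.56 = 71.77
d²(p, Rigel) = 580.81 + 275.56 = 856.37
d²(p, Tauri) = 7.29 + 428.49 = 435.78
d²(p, Quasar) = 396.01 + 655.36 = 1051.37
The smallest is to Indus, so p lies in the Voronoi region of Indus.

Indus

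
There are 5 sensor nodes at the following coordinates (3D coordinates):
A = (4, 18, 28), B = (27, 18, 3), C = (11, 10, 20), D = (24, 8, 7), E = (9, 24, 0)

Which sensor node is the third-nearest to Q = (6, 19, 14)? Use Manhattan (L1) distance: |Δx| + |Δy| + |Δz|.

d(Q,A) = |6−4| + |19−18| + |14−28| = 2 + 1 + 14 = 17
d(Q,B) = |6−27| + |19−18| + |14−3| = 21 + 1 + 11 = 33
d(Q,C) = |6−11| + |19−10| + |14−20| = 5 + 9 + 6 = 20
d(Q,D) = |6−24| + |19−8| + |14−7| = 18 + 11 + 7 = 36
d(Q,E) = |6−9| + |19−24| + |14−0| = 3 + 5 + 14 = 22
Sorted ascending: A, C, E, B, … — the third-nearest is E.

E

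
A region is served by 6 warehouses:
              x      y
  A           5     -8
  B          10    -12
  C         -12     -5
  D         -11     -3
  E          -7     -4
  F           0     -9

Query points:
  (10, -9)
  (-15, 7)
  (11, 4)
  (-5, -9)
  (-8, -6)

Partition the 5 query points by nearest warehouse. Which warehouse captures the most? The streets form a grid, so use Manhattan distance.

B

(10, -9) — d to each: A:6, B:3, C:26, D:27, E:22, F:10 → nearest is B
(-15, 7) — d to each: A:35, B:44, C:15, D:14, E:19, F:31 → nearest is D
(11, 4) — d to each: A:18, B:17, C:32, D:29, E:26, F:24 → nearest is B
(-5, -9) — d to each: A:11, B:18, C:11, D:12, E:7, F:5 → nearest is F
(-8, -6) — d to each: A:15, B:24, C:5, D:6, E:3, F:11 → nearest is E
Tally — B:2, D:1, E:1, F:1. B captures the most (2).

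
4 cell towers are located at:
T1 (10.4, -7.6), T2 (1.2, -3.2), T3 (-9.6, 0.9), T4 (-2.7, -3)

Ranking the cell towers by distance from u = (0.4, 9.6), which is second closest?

T4

Compare squared distances (the ordering matches that of the actual distances):
|uT1|² = 100 + 295.84 = 395.84
|uT2|² = 0.64 + 163.84 = 164.48
|uT3|² = 100 + 75.69 = 175.69
|uT4|² = 9.61 + 158.76 = 168.37
Sorted ascending: T2, T4, T3, … — the second-nearest is T4.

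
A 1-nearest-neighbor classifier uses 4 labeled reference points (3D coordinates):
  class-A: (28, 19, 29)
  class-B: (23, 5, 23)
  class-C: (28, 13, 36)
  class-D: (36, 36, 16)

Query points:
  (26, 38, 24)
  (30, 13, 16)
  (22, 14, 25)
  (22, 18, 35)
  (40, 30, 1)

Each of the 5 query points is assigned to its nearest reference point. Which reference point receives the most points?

(26, 38, 24) — d² to each: class-A:390, class-B:1099, class-C:773, class-D:168 → nearest is class-D
(30, 13, 16) — d² to each: class-A:209, class-B:162, class-C:404, class-D:565 → nearest is class-B
(22, 14, 25) — d² to each: class-A:77, class-B:86, class-C:158, class-D:761 → nearest is class-A
(22, 18, 35) — d² to each: class-A:73, class-B:314, class-C:62, class-D:881 → nearest is class-C
(40, 30, 1) — d² to each: class-A:1049, class-B:1398, class-C:1658, class-D:277 → nearest is class-D
Tally — class-A:1, class-B:1, class-C:1, class-D:2. class-D captures the most (2).

class-D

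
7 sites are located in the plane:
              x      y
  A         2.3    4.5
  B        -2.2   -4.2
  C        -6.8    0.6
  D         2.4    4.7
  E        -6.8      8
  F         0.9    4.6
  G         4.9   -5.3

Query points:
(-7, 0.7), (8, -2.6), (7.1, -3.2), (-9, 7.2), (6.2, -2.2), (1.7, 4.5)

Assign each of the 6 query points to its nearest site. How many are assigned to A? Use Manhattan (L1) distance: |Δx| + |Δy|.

(-7, 0.7) — d to each: A:13.1, B:9.7, C:0.3, D:13.4, E:7.5, F:11.8, G:17.9 → nearest is C
(8, -2.6) — d to each: A:12.8, B:11.8, C:18, D:12.9, E:25.4, F:14.3, G:5.8 → nearest is G
(7.1, -3.2) — d to each: A:12.5, B:10.3, C:17.7, D:12.6, E:25.1, F:14, G:4.3 → nearest is G
(-9, 7.2) — d to each: A:14, B:18.2, C:8.8, D:13.9, E:3, F:12.5, G:26.4 → nearest is E
(6.2, -2.2) — d to each: A:10.6, B:10.4, C:15.8, D:10.7, E:23.2, F:12.1, G:4.4 → nearest is G
(1.7, 4.5) — d to each: A:0.6, B:12.6, C:12.4, D:0.9, E:12, F:0.9, G:13 → nearest is A
1 of the 6 points has A as nearest.

1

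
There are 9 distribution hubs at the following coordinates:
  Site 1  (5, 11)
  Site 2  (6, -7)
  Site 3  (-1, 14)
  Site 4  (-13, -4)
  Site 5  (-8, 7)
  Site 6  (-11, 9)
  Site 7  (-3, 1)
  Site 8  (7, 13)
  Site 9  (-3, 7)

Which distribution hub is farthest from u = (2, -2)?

Site 6

Compare squared distances (the ordering matches that of the actual distances):
d²(u, Site 1) = 9 + 169 = 178
d²(u, Site 2) = 16 + 25 = 41
d²(u, Site 3) = 9 + 256 = 265
d²(u, Site 4) = 225 + 4 = 229
d²(u, Site 5) = 100 + 81 = 181
d²(u, Site 6) = 169 + 121 = 290
d²(u, Site 7) = 25 + 9 = 34
d²(u, Site 8) = 25 + 225 = 250
d²(u, Site 9) = 25 + 81 = 106
The largest is to Site 6.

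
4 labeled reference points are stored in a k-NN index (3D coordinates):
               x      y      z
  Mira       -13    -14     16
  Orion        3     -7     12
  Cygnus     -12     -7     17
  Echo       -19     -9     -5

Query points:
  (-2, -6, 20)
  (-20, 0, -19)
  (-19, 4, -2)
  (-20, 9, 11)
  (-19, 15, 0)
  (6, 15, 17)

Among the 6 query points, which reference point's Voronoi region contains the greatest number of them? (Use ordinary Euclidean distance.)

(-2, -6, 20) — d² to each: Mira:201, Orion:90, Cygnus:110, Echo:923 → nearest is Orion
(-20, 0, -19) — d² to each: Mira:1470, Orion:1539, Cygnus:1409, Echo:278 → nearest is Echo
(-19, 4, -2) — d² to each: Mira:684, Orion:801, Cygnus:531, Echo:178 → nearest is Echo
(-20, 9, 11) — d² to each: Mira:603, Orion:786, Cygnus:356, Echo:581 → nearest is Cygnus
(-19, 15, 0) — d² to each: Mira:1133, Orion:1112, Cygnus:822, Echo:601 → nearest is Echo
(6, 15, 17) — d² to each: Mira:1203, Orion:518, Cygnus:808, Echo:1685 → nearest is Orion
Tally — Orion:2, Cygnus:1, Echo:3. Echo captures the most (3).

Echo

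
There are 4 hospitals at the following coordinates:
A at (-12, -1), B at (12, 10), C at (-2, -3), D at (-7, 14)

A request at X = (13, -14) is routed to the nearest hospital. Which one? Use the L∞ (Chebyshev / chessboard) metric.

C

d(X,A) = max(25, 13) = 25
d(X,B) = max(1, 24) = 24
d(X,C) = max(15, 11) = 15
d(X,D) = max(20, 28) = 28
The smallest is to C, so X lies in the Voronoi region of C.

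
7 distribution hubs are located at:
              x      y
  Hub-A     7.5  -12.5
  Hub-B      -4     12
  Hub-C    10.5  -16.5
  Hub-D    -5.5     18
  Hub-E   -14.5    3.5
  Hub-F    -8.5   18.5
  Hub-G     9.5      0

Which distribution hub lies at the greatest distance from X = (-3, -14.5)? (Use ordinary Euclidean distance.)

Hub-F

Since √ is increasing, it suffices to compare squared distances:
d²(X, Hub-A) = (-3−7.5)² + (-14.5−(-12.5))² = 110.25 + 4 = 114.25
d²(X, Hub-B) = (-3−(-4))² + (-14.5−12)² = 1 + 702.25 = 703.25
d²(X, Hub-C) = (-3−10.5)² + (-14.5−(-16.5))² = 182.25 + 4 = 186.25
d²(X, Hub-D) = (-3−(-5.5))² + (-14.5−18)² = 6.25 + 1056.25 = 1062.5
d²(X, Hub-E) = (-3−(-14.5))² + (-14.5−3.5)² = 132.25 + 324 = 456.25
d²(X, Hub-F) = (-3−(-8.5))² + (-14.5−18.5)² = 30.25 + 1089 = 1119.25
d²(X, Hub-G) = (-3−9.5)² + (-14.5−0)² = 156.25 + 210.25 = 366.5
The largest is to Hub-F.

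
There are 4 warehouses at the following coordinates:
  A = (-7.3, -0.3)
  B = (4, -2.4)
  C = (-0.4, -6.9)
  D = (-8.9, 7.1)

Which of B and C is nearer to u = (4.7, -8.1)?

C

Compare squared distances:
|uB|² = (4.7−4)² + (-8.1−(-2.4))² = 0.49 + 32.49 = 32.98
|uC|² = (4.7−(-0.4))² + (-8.1−(-6.9))² = 26.01 + 1.44 = 27.45
32.98 > 27.45, so C is closer.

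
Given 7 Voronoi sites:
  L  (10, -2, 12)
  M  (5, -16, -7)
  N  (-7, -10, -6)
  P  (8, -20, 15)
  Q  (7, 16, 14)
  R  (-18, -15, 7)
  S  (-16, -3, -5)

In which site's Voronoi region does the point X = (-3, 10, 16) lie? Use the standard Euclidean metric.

Q

Compare squared distances (the ordering matches that of the actual distances):
|XL|² = (-3−10)² + (10−(-2))² + (16−12)² = 169 + 144 + 16 = 329
|XM|² = (-3−5)² + (10−(-16))² + (16−(-7))² = 64 + 676 + 529 = 1269
|XN|² = (-3−(-7))² + (10−(-10))² + (16−(-6))² = 16 + 400 + 484 = 900
|XP|² = (-3−8)² + (10−(-20))² + (16−15)² = 121 + 900 + 1 = 1022
|XQ|² = (-3−7)² + (10−16)² + (16−14)² = 100 + 36 + 4 = 140
|XR|² = (-3−(-18))² + (10−(-15))² + (16−7)² = 225 + 625 + 81 = 931
|XS|² = (-3−(-16))² + (10−(-3))² + (16−(-5))² = 169 + 169 + 441 = 779
Minimum is at Q.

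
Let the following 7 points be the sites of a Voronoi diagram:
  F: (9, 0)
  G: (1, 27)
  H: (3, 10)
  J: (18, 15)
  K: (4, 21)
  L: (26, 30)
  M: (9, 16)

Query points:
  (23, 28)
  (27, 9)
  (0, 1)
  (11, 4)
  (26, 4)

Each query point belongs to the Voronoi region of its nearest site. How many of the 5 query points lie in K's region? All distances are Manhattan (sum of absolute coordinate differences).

0

(23, 28) — d to each: F:42, G:23, H:38, J:18, K:26, L:5, M:26 → nearest is L
(27, 9) — d to each: F:27, G:44, H:25, J:15, K:35, L:22, M:25 → nearest is J
(0, 1) — d to each: F:10, G:27, H:12, J:32, K:24, L:55, M:24 → nearest is F
(11, 4) — d to each: F:6, G:33, H:14, J:18, K:24, L:41, M:14 → nearest is F
(26, 4) — d to each: F:21, G:48, H:29, J:19, K:39, L:26, M:29 → nearest is J
0 of the 5 points have K as nearest.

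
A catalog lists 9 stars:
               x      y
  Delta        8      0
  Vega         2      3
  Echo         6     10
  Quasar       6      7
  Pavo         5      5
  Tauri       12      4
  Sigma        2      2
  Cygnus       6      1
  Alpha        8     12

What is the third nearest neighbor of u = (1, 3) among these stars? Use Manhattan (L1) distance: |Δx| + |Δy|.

d(u, Delta) = |1−8| + |3−0| = 7 + 3 = 10
d(u, Vega) = |1−2| + |3−3| = 1 + 0 = 1
d(u, Echo) = |1−6| + |3−10| = 5 + 7 = 12
d(u, Quasar) = |1−6| + |3−7| = 5 + 4 = 9
d(u, Pavo) = |1−5| + |3−5| = 4 + 2 = 6
d(u, Tauri) = |1−12| + |3−4| = 11 + 1 = 12
d(u, Sigma) = |1−2| + |3−2| = 1 + 1 = 2
d(u, Cygnus) = |1−6| + |3−1| = 5 + 2 = 7
d(u, Alpha) = |1−8| + |3−12| = 7 + 9 = 16
Sorted ascending: Vega, Sigma, Pavo, Cygnus, … — the third-nearest is Pavo.

Pavo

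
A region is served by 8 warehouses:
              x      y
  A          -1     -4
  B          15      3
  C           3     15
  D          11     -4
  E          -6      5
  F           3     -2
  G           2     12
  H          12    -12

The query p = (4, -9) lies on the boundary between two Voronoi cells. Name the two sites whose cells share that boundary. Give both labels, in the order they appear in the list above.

A and F

Squared distances from p to each site:
|pA|² = 25 + 25 = 50
|pB|² = 121 + 144 = 265
|pC|² = 1 + 576 = 577
|pD|² = 49 + 25 = 74
|pE|² = 100 + 196 = 296
|pF|² = 1 + 49 = 50
|pG|² = 4 + 441 = 445
|pH|² = 64 + 9 = 73
p is equidistant from A and F (both at squared distance 50), and every other site is strictly farther — so p lies on the A–F Voronoi edge.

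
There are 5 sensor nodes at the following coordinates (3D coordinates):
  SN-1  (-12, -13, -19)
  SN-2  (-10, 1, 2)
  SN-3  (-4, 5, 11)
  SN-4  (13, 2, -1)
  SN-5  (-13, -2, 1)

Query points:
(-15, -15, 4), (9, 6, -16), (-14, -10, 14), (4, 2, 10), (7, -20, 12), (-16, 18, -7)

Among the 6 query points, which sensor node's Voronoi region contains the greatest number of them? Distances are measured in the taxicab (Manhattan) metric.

(-15, -15, 4) — d to each: SN-1:28, SN-2:23, SN-3:38, SN-4:50, SN-5:18 → nearest is SN-5
(9, 6, -16) — d to each: SN-1:43, SN-2:42, SN-3:41, SN-4:23, SN-5:47 → nearest is SN-4
(-14, -10, 14) — d to each: SN-1:38, SN-2:27, SN-3:28, SN-4:54, SN-5:22 → nearest is SN-5
(4, 2, 10) — d to each: SN-1:60, SN-2:23, SN-3:12, SN-4:20, SN-5:30 → nearest is SN-3
(7, -20, 12) — d to each: SN-1:57, SN-2:48, SN-3:37, SN-4:41, SN-5:49 → nearest is SN-3
(-16, 18, -7) — d to each: SN-1:47, SN-2:32, SN-3:43, SN-4:51, SN-5:31 → nearest is SN-5
Tally — SN-3:2, SN-4:1, SN-5:3. SN-5 captures the most (3).

SN-5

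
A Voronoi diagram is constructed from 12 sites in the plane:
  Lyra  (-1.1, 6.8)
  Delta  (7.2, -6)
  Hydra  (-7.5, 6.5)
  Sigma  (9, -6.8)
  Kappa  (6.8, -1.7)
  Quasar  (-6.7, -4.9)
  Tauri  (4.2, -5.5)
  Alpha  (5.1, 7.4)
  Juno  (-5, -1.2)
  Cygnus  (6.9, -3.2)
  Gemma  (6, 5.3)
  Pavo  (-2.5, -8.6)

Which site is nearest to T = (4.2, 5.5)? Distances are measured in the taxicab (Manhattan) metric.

d(T, Lyra) = |4.2−(-1.1)| + |5.5−6.8| = 5.3 + 1.3 = 6.6
d(T, Delta) = |4.2−7.2| + |5.5−(-6)| = 3 + 11.5 = 14.5
d(T, Hydra) = |4.2−(-7.5)| + |5.5−6.5| = 11.7 + 1 = 12.7
d(T, Sigma) = |4.2−9| + |5.5−(-6.8)| = 4.8 + 12.3 = 17.1
d(T, Kappa) = |4.2−6.8| + |5.5−(-1.7)| = 2.6 + 7.2 = 9.8
d(T, Quasar) = |4.2−(-6.7)| + |5.5−(-4.9)| = 10.9 + 10.4 = 21.3
d(T, Tauri) = |4.2−4.2| + |5.5−(-5.5)| = 0 + 11 = 11
d(T, Alpha) = |4.2−5.1| + |5.5−7.4| = 0.9 + 1.9 = 2.8
d(T, Juno) = |4.2−(-5)| + |5.5−(-1.2)| = 9.2 + 6.7 = 15.9
d(T, Cygnus) = |4.2−6.9| + |5.5−(-3.2)| = 2.7 + 8.7 = 11.4
d(T, Gemma) = |4.2−6| + |5.5−5.3| = 1.8 + 0.2 = 2
d(T, Pavo) = |4.2−(-2.5)| + |5.5−(-8.6)| = 6.7 + 14.1 = 20.8
The smallest is to Gemma, so T lies in the Voronoi region of Gemma.

Gemma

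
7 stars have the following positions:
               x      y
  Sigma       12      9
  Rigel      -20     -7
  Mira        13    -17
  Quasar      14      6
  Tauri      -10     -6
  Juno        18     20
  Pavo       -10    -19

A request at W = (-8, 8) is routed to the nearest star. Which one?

Tauri

Compare squared distances (the ordering matches that of the actual distances):
d²(W, Sigma) = (-8−12)² + (8−9)² = 400 + 1 = 401
d²(W, Rigel) = (-8−(-20))² + (8−(-7))² = 144 + 225 = 369
d²(W, Mira) = (-8−13)² + (8−(-17))² = 441 + 625 = 1066
d²(W, Quasar) = (-8−14)² + (8−6)² = 484 + 4 = 488
d²(W, Tauri) = (-8−(-10))² + (8−(-6))² = 4 + 196 = 200
d²(W, Juno) = (-8−18)² + (8−20)² = 676 + 144 = 820
d²(W, Pavo) = (-8−(-10))² + (8−(-19))² = 4 + 729 = 733
Tauri is nearest.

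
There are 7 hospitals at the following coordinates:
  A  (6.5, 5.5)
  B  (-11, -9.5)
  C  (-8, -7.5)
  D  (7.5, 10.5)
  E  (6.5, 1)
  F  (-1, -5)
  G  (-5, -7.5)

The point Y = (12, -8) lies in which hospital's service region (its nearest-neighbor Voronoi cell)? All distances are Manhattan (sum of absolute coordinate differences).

d(Y,A) = |12−6.5| + |-8−5.5| = 5.5 + 13.5 = 19
d(Y,B) = |12−(-11)| + |-8−(-9.5)| = 23 + 1.5 = 24.5
d(Y,C) = |12−(-8)| + |-8−(-7.5)| = 20 + 0.5 = 20.5
d(Y,D) = |12−7.5| + |-8−10.5| = 4.5 + 18.5 = 23
d(Y,E) = |12−6.5| + |-8−1| = 5.5 + 9 = 14.5
d(Y,F) = |12−(-1)| + |-8−(-5)| = 13 + 3 = 16
d(Y,G) = |12−(-5)| + |-8−(-7.5)| = 17 + 0.5 = 17.5
The smallest is to E, so Y lies in the Voronoi region of E.

E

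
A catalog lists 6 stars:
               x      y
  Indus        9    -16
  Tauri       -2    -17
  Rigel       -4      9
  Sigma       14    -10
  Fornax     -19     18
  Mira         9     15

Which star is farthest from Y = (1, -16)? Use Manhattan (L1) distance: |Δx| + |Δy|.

Fornax

d(Y, Indus) = |1−9| + |-16−(-16)| = 8 + 0 = 8
d(Y, Tauri) = |1−(-2)| + |-16−(-17)| = 3 + 1 = 4
d(Y, Rigel) = |1−(-4)| + |-16−9| = 5 + 25 = 30
d(Y, Sigma) = |1−14| + |-16−(-10)| = 13 + 6 = 19
d(Y, Fornax) = |1−(-19)| + |-16−18| = 20 + 34 = 54
d(Y, Mira) = |1−9| + |-16−15| = 8 + 31 = 39
The largest is to Fornax.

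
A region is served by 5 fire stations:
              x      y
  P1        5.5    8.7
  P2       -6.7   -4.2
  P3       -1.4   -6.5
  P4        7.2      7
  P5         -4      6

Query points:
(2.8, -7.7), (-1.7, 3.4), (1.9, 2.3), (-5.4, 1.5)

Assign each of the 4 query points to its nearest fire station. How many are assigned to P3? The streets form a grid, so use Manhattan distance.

1

(2.8, -7.7) — d to each: P1:19.1, P2:13, P3:5.4, P4:19.1, P5:20.5 → nearest is P3
(-1.7, 3.4) — d to each: P1:12.5, P2:12.6, P3:10.2, P4:12.5, P5:4.9 → nearest is P5
(1.9, 2.3) — d to each: P1:10, P2:15.1, P3:12.1, P4:10, P5:9.6 → nearest is P5
(-5.4, 1.5) — d to each: P1:18.1, P2:7, P3:12, P4:18.1, P5:5.9 → nearest is P5
1 of the 4 points has P3 as nearest.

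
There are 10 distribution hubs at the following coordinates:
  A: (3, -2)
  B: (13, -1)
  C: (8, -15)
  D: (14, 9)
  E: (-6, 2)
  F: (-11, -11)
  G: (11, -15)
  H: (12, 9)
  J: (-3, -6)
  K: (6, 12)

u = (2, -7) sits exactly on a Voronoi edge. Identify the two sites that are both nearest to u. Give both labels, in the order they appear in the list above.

Squared distances from u to each site:
|uA|² = 1 + 25 = 26
|uB|² = 121 + 36 = 157
|uC|² = 36 + 64 = 100
|uD|² = 144 + 256 = 400
|uE|² = 64 + 81 = 145
|uF|² = 169 + 16 = 185
|uG|² = 81 + 64 = 145
|uH|² = 100 + 256 = 356
|uJ|² = 25 + 1 = 26
|uK|² = 16 + 361 = 377
u is equidistant from A and J (both at squared distance 26), and every other site is strictly farther — so u lies on the A–J Voronoi edge.

A and J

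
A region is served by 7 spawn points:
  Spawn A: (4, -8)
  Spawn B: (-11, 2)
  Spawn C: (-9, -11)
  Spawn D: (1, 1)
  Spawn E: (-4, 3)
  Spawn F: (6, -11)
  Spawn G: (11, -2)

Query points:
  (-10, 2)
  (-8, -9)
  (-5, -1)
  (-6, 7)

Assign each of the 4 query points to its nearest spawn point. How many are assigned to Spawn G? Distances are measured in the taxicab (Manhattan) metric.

(-10, 2) — d to each: Spawn A:24, Spawn B:1, Spawn C:14, Spawn D:12, Spawn E:7, Spawn F:29, Spawn G:25 → nearest is Spawn B
(-8, -9) — d to each: Spawn A:13, Spawn B:14, Spawn C:3, Spawn D:19, Spawn E:16, Spawn F:16, Spawn G:26 → nearest is Spawn C
(-5, -1) — d to each: Spawn A:16, Spawn B:9, Spawn C:14, Spawn D:8, Spawn E:5, Spawn F:21, Spawn G:17 → nearest is Spawn E
(-6, 7) — d to each: Spawn A:25, Spawn B:10, Spawn C:21, Spawn D:13, Spawn E:6, Spawn F:30, Spawn G:26 → nearest is Spawn E
0 of the 4 points have Spawn G as nearest.

0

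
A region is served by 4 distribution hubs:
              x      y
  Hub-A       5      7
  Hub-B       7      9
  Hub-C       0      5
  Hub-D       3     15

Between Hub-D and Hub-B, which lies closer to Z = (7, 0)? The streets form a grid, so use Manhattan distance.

d(Z, Hub-D) = |7−3| + |0−15| = 4 + 15 = 19
d(Z, Hub-B) = |7−7| + |0−9| = 0 + 9 = 9
19 > 9, so Hub-B is closer.

Hub-B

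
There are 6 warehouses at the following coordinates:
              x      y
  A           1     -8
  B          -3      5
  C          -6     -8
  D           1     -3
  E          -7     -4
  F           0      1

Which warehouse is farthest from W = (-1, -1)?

Since √ is increasing, it suffices to compare squared distances:
|WA|² = 4 + 49 = 53
|WB|² = 4 + 36 = 40
|WC|² = 25 + 49 = 74
|WD|² = 4 + 4 = 8
|WE|² = 36 + 9 = 45
|WF|² = 1 + 4 = 5
The largest is to C.

C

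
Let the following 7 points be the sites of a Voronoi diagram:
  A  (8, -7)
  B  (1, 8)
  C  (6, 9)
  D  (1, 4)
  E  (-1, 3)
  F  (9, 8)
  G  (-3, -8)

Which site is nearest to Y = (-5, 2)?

Squared Euclidean distances:
|YA|² = (-5−8)² + (2−(-7))² = 169 + 81 = 250
|YB|² = (-5−1)² + (2−8)² = 36 + 36 = 72
|YC|² = (-5−6)² + (2−9)² = 121 + 49 = 170
|YD|² = (-5−1)² + (2−4)² = 36 + 4 = 40
|YE|² = (-5−(-1))² + (2−3)² = 16 + 1 = 17
|YF|² = (-5−9)² + (2−8)² = 196 + 36 = 232
|YG|² = (-5−(-3))² + (2−(-8))² = 4 + 100 = 104
Minimum is at E.

E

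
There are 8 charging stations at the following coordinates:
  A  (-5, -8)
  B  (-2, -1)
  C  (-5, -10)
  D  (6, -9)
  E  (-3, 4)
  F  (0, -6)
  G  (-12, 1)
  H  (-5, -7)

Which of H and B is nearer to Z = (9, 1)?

B

Compare squared distances:
|ZH|² = (9−(-5))² + (1−(-7))² = 196 + 64 = 260
|ZB|² = (9−(-2))² + (1−(-1))² = 121 + 4 = 125
260 > 125, so B is closer.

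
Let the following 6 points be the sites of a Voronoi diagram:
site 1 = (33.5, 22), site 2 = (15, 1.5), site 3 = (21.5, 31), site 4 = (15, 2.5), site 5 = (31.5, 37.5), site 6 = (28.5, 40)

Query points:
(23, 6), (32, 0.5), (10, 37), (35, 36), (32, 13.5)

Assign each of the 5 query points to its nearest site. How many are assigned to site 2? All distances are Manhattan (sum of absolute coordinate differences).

(23, 6) — d to each: site 1:26.5, site 2:12.5, site 3:26.5, site 4:11.5, site 5:40, site 6:39.5 → nearest is site 4
(32, 0.5) — d to each: site 1:23, site 2:18, site 3:41, site 4:19, site 5:37.5, site 6:43 → nearest is site 2
(10, 37) — d to each: site 1:38.5, site 2:40.5, site 3:17.5, site 4:39.5, site 5:22, site 6:21.5 → nearest is site 3
(35, 36) — d to each: site 1:15.5, site 2:54.5, site 3:18.5, site 4:53.5, site 5:5, site 6:10.5 → nearest is site 5
(32, 13.5) — d to each: site 1:10, site 2:29, site 3:28, site 4:28, site 5:24.5, site 6:30 → nearest is site 1
1 of the 5 points has site 2 as nearest.

1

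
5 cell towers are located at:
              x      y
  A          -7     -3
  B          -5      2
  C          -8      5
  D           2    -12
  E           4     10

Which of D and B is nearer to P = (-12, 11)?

B

Compare squared distances:
|PD|² = (-12−2)² + (11−(-12))² = 196 + 529 = 725
|PB|² = (-12−(-5))² + (11−2)² = 49 + 81 = 130
725 > 130, so B is closer.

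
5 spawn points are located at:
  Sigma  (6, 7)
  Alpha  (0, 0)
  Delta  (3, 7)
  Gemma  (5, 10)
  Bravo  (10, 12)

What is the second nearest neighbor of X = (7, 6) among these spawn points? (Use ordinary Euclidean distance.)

Compare squared distances (the ordering matches that of the actual distances):
d²(X, Sigma) = (7−6)² + (6−7)² = 1 + 1 = 2
d²(X, Alpha) = (7−0)² + (6−0)² = 49 + 36 = 85
d²(X, Delta) = (7−3)² + (6−7)² = 16 + 1 = 17
d²(X, Gemma) = (7−5)² + (6−10)² = 4 + 16 = 20
d²(X, Bravo) = (7−10)² + (6−12)² = 9 + 36 = 45
Sorted ascending: Sigma, Delta, Gemma, … — the second-nearest is Delta.

Delta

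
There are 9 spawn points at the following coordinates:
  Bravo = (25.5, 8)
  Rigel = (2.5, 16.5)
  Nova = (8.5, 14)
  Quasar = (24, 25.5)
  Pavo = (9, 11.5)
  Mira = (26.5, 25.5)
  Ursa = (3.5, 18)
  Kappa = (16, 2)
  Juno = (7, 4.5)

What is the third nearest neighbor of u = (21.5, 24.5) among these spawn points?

Squared Euclidean distances:
d²(u, Bravo) = (21.5−25.5)² + (24.5−8)² = 16 + 272.25 = 288.25
d²(u, Rigel) = (21.5−2.5)² + (24.5−16.5)² = 361 + 64 = 425
d²(u, Nova) = (21.5−8.5)² + (24.5−14)² = 169 + 110.25 = 279.25
d²(u, Quasar) = (21.5−24)² + (24.5−25.5)² = 6.25 + 1 = 7.25
d²(u, Pavo) = (21.5−9)² + (24.5−11.5)² = 156.25 + 169 = 325.25
d²(u, Mira) = (21.5−26.5)² + (24.5−25.5)² = 25 + 1 = 26
d²(u, Ursa) = (21.5−3.5)² + (24.5−18)² = 324 + 42.25 = 366.25
d²(u, Kappa) = (21.5−16)² + (24.5−2)² = 30.25 + 506.25 = 536.5
d²(u, Juno) = (21.5−7)² + (24.5−4.5)² = 210.25 + 400 = 610.25
Sorted ascending: Quasar, Mira, Nova, Bravo, … — the third-nearest is Nova.

Nova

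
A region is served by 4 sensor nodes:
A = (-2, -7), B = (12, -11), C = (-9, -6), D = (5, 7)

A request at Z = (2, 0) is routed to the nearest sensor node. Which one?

Squared Euclidean distances:
|ZA|² = (2−(-2))² + (0−(-7))² = 16 + 49 = 65
|ZB|² = (2−12)² + (0−(-11))² = 100 + 121 = 221
|ZC|² = (2−(-9))² + (0−(-6))² = 121 + 36 = 157
|ZD|² = (2−5)² + (0−7)² = 9 + 49 = 58
The smallest is to D, so Z lies in the Voronoi region of D.

D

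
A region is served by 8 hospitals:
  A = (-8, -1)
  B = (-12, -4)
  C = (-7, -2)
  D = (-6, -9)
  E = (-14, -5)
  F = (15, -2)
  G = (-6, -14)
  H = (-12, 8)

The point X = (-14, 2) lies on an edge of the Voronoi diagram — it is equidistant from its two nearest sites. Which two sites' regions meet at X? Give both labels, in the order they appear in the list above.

B and H

Squared distances from X to each site:
|XA|² = (-14−(-8))² + (2−(-1))² = 36 + 9 = 45
|XB|² = (-14−(-12))² + (2−(-4))² = 4 + 36 = 40
|XC|² = (-14−(-7))² + (2−(-2))² = 49 + 16 = 65
|XD|² = (-14−(-6))² + (2−(-9))² = 64 + 121 = 185
|XE|² = (-14−(-14))² + (2−(-5))² = 0 + 49 = 49
|XF|² = (-14−15)² + (2−(-2))² = 841 + 16 = 857
|XG|² = (-14−(-6))² + (2−(-14))² = 64 + 256 = 320
|XH|² = (-14−(-12))² + (2−8)² = 4 + 36 = 40
X is equidistant from B and H (both at squared distance 40), and every other site is strictly farther — so X lies on the B–H Voronoi edge.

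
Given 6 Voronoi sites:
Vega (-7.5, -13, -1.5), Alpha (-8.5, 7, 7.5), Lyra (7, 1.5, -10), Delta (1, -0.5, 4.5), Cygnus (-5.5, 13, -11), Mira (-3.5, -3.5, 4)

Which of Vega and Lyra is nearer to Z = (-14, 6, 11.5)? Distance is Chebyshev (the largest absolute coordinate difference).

d(Z, Vega) = max(6.5, 19, 13) = 19
d(Z, Lyra) = max(21, 4.5, 21.5) = 21.5
19 < 21.5, so Vega is closer.

Vega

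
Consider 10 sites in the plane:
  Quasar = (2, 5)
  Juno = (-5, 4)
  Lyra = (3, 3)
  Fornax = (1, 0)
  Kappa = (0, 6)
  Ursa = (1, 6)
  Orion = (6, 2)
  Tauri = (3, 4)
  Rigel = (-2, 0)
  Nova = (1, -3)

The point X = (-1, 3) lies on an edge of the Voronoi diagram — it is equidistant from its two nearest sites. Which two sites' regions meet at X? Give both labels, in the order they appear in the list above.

Kappa and Rigel

Squared distances from X to each site:
d²(X, Quasar) = (-1−2)² + (3−5)² = 9 + 4 = 13
d²(X, Juno) = (-1−(-5))² + (3−4)² = 16 + 1 = 17
d²(X, Lyra) = (-1−3)² + (3−3)² = 16 + 0 = 16
d²(X, Fornax) = (-1−1)² + (3−0)² = 4 + 9 = 13
d²(X, Kappa) = (-1−0)² + (3−6)² = 1 + 9 = 10
d²(X, Ursa) = (-1−1)² + (3−6)² = 4 + 9 = 13
d²(X, Orion) = (-1−6)² + (3−2)² = 49 + 1 = 50
d²(X, Tauri) = (-1−3)² + (3−4)² = 16 + 1 = 17
d²(X, Rigel) = (-1−(-2))² + (3−0)² = 1 + 9 = 10
d²(X, Nova) = (-1−1)² + (3−(-3))² = 4 + 36 = 40
X is equidistant from Kappa and Rigel (both at squared distance 10), and every other site is strictly farther — so X lies on the Kappa–Rigel Voronoi edge.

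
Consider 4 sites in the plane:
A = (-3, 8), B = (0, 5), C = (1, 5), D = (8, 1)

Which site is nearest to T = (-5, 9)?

Squared Euclidean distances:
|TA|² = (-5−(-3))² + (9−8)² = 4 + 1 = 5
|TB|² = (-5−0)² + (9−5)² = 25 + 16 = 41
|TC|² = (-5−1)² + (9−5)² = 36 + 16 = 52
|TD|² = (-5−8)² + (9−1)² = 169 + 64 = 233
A is nearest.

A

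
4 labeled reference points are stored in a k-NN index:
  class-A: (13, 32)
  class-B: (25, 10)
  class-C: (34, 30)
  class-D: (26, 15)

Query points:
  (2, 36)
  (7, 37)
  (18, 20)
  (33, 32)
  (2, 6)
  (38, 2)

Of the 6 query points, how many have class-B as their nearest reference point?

(2, 36) — d² to each: class-A:137, class-B:1205, class-C:1060, class-D:1017 → nearest is class-A
(7, 37) — d² to each: class-A:61, class-B:1053, class-C:778, class-D:845 → nearest is class-A
(18, 20) — d² to each: class-A:169, class-B:149, class-C:356, class-D:89 → nearest is class-D
(33, 32) — d² to each: class-A:400, class-B:548, class-C:5, class-D:338 → nearest is class-C
(2, 6) — d² to each: class-A:797, class-B:545, class-C:1600, class-D:657 → nearest is class-B
(38, 2) — d² to each: class-A:1525, class-B:233, class-C:800, class-D:313 → nearest is class-B
2 of the 6 points have class-B as nearest.

2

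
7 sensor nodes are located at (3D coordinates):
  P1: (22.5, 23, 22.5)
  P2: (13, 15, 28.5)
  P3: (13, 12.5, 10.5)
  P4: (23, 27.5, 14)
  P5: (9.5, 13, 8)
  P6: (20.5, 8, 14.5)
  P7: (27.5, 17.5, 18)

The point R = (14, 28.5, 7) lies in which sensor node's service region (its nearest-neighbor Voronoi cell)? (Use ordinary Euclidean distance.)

P4

Squared Euclidean distances:
|RP1|² = (14−22.5)² + (28.5−23)² + (7−22.5)² = 72.25 + 30.25 + 240.25 = 342.75
|RP2|² = (14−13)² + (28.5−15)² + (7−28.5)² = 1 + 182.25 + 462.25 = 645.5
|RP3|² = (14−13)² + (28.5−12.5)² + (7−10.5)² = 1 + 256 + 12.25 = 269.25
|RP4|² = (14−23)² + (28.5−27.5)² + (7−14)² = 81 + 1 + 49 = 131
|RP5|² = (14−9.5)² + (28.5−13)² + (7−8)² = 20.25 + 240.25 + 1 = 261.5
|RP6|² = (14−20.5)² + (28.5−8)² + (7−14.5)² = 42.25 + 420.25 + 56.25 = 518.75
|RP7|² = (14−27.5)² + (28.5−17.5)² + (7−18)² = 182.25 + 121 + 121 = 424.25
P4 is nearest.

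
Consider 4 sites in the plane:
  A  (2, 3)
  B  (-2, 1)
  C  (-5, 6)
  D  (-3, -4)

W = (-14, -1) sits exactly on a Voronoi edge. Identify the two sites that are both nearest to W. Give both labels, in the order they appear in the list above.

C and D

Squared distances from W to each site:
|WA|² = (-14−2)² + (-1−3)² = 256 + 16 = 272
|WB|² = (-14−(-2))² + (-1−1)² = 144 + 4 = 148
|WC|² = (-14−(-5))² + (-1−6)² = 81 + 49 = 130
|WD|² = (-14−(-3))² + (-1−(-4))² = 121 + 9 = 130
W is equidistant from C and D (both at squared distance 130), and every other site is strictly farther — so W lies on the C–D Voronoi edge.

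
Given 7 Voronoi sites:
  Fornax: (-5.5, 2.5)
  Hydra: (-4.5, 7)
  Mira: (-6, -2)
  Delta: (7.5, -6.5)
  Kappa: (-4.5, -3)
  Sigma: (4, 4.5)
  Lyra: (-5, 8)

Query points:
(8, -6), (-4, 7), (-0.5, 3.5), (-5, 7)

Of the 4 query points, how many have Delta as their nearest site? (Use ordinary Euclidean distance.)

(8, -6) — d² to each: Fornax:254.5, Hydra:325.25, Mira:212, Delta:0.5, Kappa:165.25, Sigma:126.25, Lyra:365 → nearest is Delta
(-4, 7) — d² to each: Fornax:22.5, Hydra:0.25, Mira:85, Delta:314.5, Kappa:100.25, Sigma:70.25, Lyra:2 → nearest is Hydra
(-0.5, 3.5) — d² to each: Fornax:26, Hydra:28.25, Mira:60.5, Delta:164, Kappa:58.25, Sigma:21.25, Lyra:40.5 → nearest is Sigma
(-5, 7) — d² to each: Fornax:20.5, Hydra:0.25, Mira:82, Delta:338.5, Kappa:100.25, Sigma:87.25, Lyra:1 → nearest is Hydra
1 of the 4 points has Delta as nearest.

1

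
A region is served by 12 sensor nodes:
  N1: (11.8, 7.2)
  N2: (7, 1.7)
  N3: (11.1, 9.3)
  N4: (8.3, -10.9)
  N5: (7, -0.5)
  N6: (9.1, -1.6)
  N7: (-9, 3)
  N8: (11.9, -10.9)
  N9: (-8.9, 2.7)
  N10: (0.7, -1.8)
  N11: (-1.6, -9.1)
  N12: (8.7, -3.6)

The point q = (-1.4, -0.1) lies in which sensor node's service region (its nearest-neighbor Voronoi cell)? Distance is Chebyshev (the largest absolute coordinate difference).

N10

d(q,N1) = max(13.2, 7.3) = 13.2
d(q,N2) = max(8.4, 1.8) = 8.4
d(q,N3) = max(12.5, 9.4) = 12.5
d(q,N4) = max(9.7, 10.8) = 10.8
d(q,N5) = max(8.4, 0.4) = 8.4
d(q,N6) = max(10.5, 1.5) = 10.5
d(q,N7) = max(7.6, 3.1) = 7.6
d(q,N8) = max(13.3, 10.8) = 13.3
d(q,N9) = max(7.5, 2.8) = 7.5
d(q, N10) = max(2.1, 1.7) = 2.1
d(q, N11) = max(0.2, 9) = 9
d(q, N12) = max(10.1, 3.5) = 10.1
Minimum is at N10.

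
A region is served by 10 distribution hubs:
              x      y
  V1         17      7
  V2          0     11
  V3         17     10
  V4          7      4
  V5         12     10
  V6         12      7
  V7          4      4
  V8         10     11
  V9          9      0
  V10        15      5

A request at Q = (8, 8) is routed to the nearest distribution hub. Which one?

V8

Squared Euclidean distances:
|QV1|² = (8−17)² + (8−7)² = 81 + 1 = 82
|QV2|² = (8−0)² + (8−11)² = 64 + 9 = 73
|QV3|² = (8−17)² + (8−10)² = 81 + 4 = 85
|QV4|² = (8−7)² + (8−4)² = 1 + 16 = 17
|QV5|² = (8−12)² + (8−10)² = 16 + 4 = 20
|QV6|² = (8−12)² + (8−7)² = 16 + 1 = 17
|QV7|² = (8−4)² + (8−4)² = 16 + 16 = 32
|QV8|² = (8−10)² + (8−11)² = 4 + 9 = 13
|QV9|² = (8−9)² + (8−0)² = 1 + 64 = 65
d²(Q, V10) = (8−15)² + (8−5)² = 49 + 9 = 58
The smallest is to V8, so Q lies in the Voronoi region of V8.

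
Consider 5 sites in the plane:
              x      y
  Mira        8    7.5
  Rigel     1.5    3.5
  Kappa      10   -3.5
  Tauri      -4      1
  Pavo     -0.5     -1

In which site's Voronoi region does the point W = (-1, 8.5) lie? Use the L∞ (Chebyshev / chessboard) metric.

Rigel

d(W, Mira) = max(9, 1) = 9
d(W, Rigel) = max(2.5, 5) = 5
d(W, Kappa) = max(11, 12) = 12
d(W, Tauri) = max(3, 7.5) = 7.5
d(W, Pavo) = max(0.5, 9.5) = 9.5
Minimum is at Rigel.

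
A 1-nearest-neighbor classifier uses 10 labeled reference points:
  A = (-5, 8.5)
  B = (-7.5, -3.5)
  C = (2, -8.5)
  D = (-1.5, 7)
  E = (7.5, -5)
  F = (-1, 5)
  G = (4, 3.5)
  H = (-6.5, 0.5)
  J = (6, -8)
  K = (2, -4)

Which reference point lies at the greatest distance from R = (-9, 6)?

J

Since √ is increasing, it suffices to compare squared distances:
|RA|² = (-9−(-5))² + (6−8.5)² = 16 + 6.25 = 22.25
|RB|² = (-9−(-7.5))² + (6−(-3.5))² = 2.25 + 90.25 = 92.5
|RC|² = (-9−2)² + (6−(-8.5))² = 121 + 210.25 = 331.25
|RD|² = (-9−(-1.5))² + (6−7)² = 56.25 + 1 = 57.25
|RE|² = (-9−7.5)² + (6−(-5))² = 272.25 + 121 = 393.25
|RF|² = (-9−(-1))² + (6−5)² = 64 + 1 = 65
|RG|² = (-9−4)² + (6−3.5)² = 169 + 6.25 = 175.25
|RH|² = (-9−(-6.5))² + (6−0.5)² = 6.25 + 30.25 = 36.5
|RJ|² = (-9−6)² + (6−(-8))² = 225 + 196 = 421
|RK|² = (-9−2)² + (6−(-4))² = 121 + 100 = 221
The largest is to J.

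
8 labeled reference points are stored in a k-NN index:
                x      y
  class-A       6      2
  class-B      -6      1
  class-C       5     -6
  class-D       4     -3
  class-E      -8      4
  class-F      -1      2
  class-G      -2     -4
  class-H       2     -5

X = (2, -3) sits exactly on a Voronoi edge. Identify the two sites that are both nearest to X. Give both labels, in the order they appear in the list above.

class-D and class-H

Squared distances from X to each site:
d²(X, class-A) = (2−6)² + (-3−2)² = 16 + 25 = 41
d²(X, class-B) = (2−(-6))² + (-3−1)² = 64 + 16 = 80
d²(X, class-C) = (2−5)² + (-3−(-6))² = 9 + 9 = 18
d²(X, class-D) = (2−4)² + (-3−(-3))² = 4 + 0 = 4
d²(X, class-E) = (2−(-8))² + (-3−4)² = 100 + 49 = 149
d²(X, class-F) = (2−(-1))² + (-3−2)² = 9 + 25 = 34
d²(X, class-G) = (2−(-2))² + (-3−(-4))² = 16 + 1 = 17
d²(X, class-H) = (2−2)² + (-3−(-5))² = 0 + 4 = 4
X is equidistant from class-D and class-H (both at squared distance 4), and every other site is strictly farther — so X lies on the class-D–class-H Voronoi edge.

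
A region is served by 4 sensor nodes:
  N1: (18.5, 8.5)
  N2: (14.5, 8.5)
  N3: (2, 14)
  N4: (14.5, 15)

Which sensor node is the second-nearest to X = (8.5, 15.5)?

N3

Since √ is increasing, it suffices to compare squared distances:
|XN1|² = 100 + 49 = 149
|XN2|² = 36 + 49 = 85
|XN3|² = 42.25 + 2.25 = 44.5
|XN4|² = 36 + 0.25 = 36.25
Sorted ascending: N4, N3, N2, … — the second-nearest is N3.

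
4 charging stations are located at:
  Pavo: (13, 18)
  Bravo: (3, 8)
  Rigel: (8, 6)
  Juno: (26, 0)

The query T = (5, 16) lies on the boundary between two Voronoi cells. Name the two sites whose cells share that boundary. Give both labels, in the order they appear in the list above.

Pavo and Bravo

Squared distances from T to each site:
d²(T, Pavo) = (5−13)² + (16−18)² = 64 + 4 = 68
d²(T, Bravo) = (5−3)² + (16−8)² = 4 + 64 = 68
d²(T, Rigel) = (5−8)² + (16−6)² = 9 + 100 = 109
d²(T, Juno) = (5−26)² + (16−0)² = 441 + 256 = 697
T is equidistant from Pavo and Bravo (both at squared distance 68), and every other site is strictly farther — so T lies on the Pavo–Bravo Voronoi edge.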